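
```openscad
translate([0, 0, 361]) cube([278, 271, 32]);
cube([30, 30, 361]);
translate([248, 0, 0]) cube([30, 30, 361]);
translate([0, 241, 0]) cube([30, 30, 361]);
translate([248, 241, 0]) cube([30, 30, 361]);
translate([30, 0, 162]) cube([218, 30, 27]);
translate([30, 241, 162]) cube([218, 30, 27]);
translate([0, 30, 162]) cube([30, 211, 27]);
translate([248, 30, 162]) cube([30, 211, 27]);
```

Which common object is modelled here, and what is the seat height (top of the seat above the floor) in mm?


A stool. The seat height is 393 mm.

A 278×271×32 slab at z = 361 on four corner posts — a stool. The seat top is 361 + 32 = 393 mm.


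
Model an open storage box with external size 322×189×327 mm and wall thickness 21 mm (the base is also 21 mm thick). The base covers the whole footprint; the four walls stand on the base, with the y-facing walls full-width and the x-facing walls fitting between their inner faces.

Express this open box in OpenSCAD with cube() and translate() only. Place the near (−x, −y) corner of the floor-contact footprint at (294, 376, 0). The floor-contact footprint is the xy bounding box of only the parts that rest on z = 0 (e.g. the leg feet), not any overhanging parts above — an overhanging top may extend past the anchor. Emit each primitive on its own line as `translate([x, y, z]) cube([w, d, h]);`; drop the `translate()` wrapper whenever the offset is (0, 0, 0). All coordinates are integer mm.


translate([294, 376, 0]) cube([322, 189, 21]);
translate([294, 376, 21]) cube([322, 21, 306]);
translate([294, 544, 21]) cube([322, 21, 306]);
translate([294, 397, 21]) cube([21, 147, 306]);
translate([595, 397, 21]) cube([21, 147, 306]);


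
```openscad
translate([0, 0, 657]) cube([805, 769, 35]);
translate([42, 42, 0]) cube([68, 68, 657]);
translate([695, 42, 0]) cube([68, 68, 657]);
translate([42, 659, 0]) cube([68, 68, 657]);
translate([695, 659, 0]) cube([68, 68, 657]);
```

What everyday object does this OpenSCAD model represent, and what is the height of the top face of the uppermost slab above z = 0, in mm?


A table. The table height is 692 mm.

A 805×769×35 slab sits at z = 657 on four 68 mm square posts — a table. The top surface is at 657 + 35 = 692 mm.


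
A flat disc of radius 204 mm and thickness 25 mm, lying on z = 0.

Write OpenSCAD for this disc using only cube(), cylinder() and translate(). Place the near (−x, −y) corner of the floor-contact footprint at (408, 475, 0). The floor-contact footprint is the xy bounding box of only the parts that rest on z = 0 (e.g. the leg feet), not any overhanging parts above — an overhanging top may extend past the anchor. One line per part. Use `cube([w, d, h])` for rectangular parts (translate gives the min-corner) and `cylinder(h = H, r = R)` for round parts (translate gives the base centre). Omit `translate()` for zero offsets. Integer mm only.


translate([612, 679, 0]) cylinder(h = 25, r = 204);


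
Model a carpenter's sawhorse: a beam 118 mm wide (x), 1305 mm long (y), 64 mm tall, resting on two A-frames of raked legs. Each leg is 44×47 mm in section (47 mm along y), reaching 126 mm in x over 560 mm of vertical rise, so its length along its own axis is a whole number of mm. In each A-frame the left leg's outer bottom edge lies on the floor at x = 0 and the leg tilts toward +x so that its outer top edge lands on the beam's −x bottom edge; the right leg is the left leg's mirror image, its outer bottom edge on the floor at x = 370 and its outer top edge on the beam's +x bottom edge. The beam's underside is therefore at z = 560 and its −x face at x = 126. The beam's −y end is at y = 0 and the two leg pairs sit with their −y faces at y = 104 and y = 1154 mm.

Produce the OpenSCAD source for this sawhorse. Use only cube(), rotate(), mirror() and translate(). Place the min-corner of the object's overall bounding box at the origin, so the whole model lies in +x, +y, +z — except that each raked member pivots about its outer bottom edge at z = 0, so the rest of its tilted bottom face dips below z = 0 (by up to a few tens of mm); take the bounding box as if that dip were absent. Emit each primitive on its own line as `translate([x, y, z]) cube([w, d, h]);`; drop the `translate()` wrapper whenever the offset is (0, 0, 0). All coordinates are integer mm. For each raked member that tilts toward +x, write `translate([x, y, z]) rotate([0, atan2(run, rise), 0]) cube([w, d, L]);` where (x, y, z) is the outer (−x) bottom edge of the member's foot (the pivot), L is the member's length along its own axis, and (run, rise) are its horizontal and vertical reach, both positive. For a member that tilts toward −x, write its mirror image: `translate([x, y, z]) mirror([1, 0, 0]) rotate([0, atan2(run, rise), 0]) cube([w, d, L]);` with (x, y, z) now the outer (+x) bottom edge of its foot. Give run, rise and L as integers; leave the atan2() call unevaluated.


translate([126, 0, 560]) cube([118, 1305, 64]);
translate([0, 104, 0]) rotate([0, atan2(126, 560), 0]) cube([44, 47, 574]);
translate([370, 104, 0]) mirror([1, 0, 0]) rotate([0, atan2(126, 560), 0]) cube([44, 47, 574]);
translate([0, 1154, 0]) rotate([0, atan2(126, 560), 0]) cube([44, 47, 574]);
translate([370, 1154, 0]) mirror([1, 0, 0]) rotate([0, atan2(126, 560), 0]) cube([44, 47, 574]);


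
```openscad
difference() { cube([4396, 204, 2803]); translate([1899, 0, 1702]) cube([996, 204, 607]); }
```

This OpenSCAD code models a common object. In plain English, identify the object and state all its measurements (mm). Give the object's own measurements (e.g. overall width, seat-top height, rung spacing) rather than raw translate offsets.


A wall 4396 mm long (x), 204 mm thick (y), 2803 mm tall, with a rectangular window opening cut through it. The opening is 996 mm wide and 607 mm tall; its sill is at z = 1702 mm and its near (−x) edge is 1899 mm from the wall's −x end. The opening passes through the full wall thickness.


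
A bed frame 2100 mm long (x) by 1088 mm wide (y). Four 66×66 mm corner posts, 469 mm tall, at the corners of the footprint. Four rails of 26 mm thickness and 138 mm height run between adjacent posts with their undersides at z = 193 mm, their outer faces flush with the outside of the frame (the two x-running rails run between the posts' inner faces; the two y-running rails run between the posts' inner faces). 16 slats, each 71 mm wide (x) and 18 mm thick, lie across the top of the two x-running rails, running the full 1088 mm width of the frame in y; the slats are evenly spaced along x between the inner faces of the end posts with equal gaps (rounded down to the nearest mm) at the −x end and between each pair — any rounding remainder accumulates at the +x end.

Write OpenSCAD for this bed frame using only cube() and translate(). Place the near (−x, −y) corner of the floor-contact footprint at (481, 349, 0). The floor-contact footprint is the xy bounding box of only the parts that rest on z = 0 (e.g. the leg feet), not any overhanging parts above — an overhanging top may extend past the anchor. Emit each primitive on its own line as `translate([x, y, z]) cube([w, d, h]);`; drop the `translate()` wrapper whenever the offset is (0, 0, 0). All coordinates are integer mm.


translate([481, 349, 0]) cube([66, 66, 469]);
translate([481, 1371, 0]) cube([66, 66, 469]);
translate([2515, 349, 0]) cube([66, 66, 469]);
translate([2515, 1371, 0]) cube([66, 66, 469]);
translate([547, 349, 193]) cube([1968, 26, 138]);
translate([547, 1411, 193]) cube([1968, 26, 138]);
translate([481, 415, 193]) cube([26, 956, 138]);
translate([2555, 415, 193]) cube([26, 956, 138]);
translate([595, 349, 331]) cube([71, 1088, 18]);
translate([714, 349, 331]) cube([71, 1088, 18]);
translate([833, 349, 331]) cube([71, 1088, 18]);
translate([952, 349, 331]) cube([71, 1088, 18]);
translate([1071, 349, 331]) cube([71, 1088, 18]);
translate([1190, 349, 331]) cube([71, 1088, 18]);
translate([1309, 349, 331]) cube([71, 1088, 18]);
translate([1428, 349, 331]) cube([71, 1088, 18]);
translate([1547, 349, 331]) cube([71, 1088, 18]);
translate([1666, 349, 331]) cube([71, 1088, 18]);
translate([1785, 349, 331]) cube([71, 1088, 18]);
translate([1904, 349, 331]) cube([71, 1088, 18]);
translate([2023, 349, 331]) cube([71, 1088, 18]);
translate([2142, 349, 331]) cube([71, 1088, 18]);
translate([2261, 349, 331]) cube([71, 1088, 18]);
translate([2380, 349, 331]) cube([71, 1088, 18]);


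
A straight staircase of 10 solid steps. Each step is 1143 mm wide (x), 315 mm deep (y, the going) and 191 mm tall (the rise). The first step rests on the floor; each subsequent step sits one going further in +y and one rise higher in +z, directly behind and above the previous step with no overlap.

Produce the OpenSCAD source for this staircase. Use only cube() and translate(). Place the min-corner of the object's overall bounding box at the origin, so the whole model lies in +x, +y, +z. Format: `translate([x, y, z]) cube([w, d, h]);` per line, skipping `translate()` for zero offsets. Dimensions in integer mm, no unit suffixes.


cube([1143, 315, 191]);
translate([0, 315, 191]) cube([1143, 315, 191]);
translate([0, 630, 382]) cube([1143, 315, 191]);
translate([0, 945, 573]) cube([1143, 315, 191]);
translate([0, 1260, 764]) cube([1143, 315, 191]);
translate([0, 1575, 955]) cube([1143, 315, 191]);
translate([0, 1890, 1146]) cube([1143, 315, 191]);
translate([0, 2205, 1337]) cube([1143, 315, 191]);
translate([0, 2520, 1528]) cube([1143, 315, 191]);
translate([0, 2835, 1719]) cube([1143, 315, 191]);


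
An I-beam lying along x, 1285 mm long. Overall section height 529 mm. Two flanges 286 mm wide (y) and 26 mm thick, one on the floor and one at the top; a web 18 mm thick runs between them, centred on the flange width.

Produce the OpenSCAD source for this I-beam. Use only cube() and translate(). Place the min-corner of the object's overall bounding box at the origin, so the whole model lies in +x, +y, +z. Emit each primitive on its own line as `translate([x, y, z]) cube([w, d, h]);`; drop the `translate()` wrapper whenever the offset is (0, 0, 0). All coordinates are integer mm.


cube([1285, 286, 26]);
translate([0, 134, 26]) cube([1285, 18, 477]);
translate([0, 0, 503]) cube([1285, 286, 26]);


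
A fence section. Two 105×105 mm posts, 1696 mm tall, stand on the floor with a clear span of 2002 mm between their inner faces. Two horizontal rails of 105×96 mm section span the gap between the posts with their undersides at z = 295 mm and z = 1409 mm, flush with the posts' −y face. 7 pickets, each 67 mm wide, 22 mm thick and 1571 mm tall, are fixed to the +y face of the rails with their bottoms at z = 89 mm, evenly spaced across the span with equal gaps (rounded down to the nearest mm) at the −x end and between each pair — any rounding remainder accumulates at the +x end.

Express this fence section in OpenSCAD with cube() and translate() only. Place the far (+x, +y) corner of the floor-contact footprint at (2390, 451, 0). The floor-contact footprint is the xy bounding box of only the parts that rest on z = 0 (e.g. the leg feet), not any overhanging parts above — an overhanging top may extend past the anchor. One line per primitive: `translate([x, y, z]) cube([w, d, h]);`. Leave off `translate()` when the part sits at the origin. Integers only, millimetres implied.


translate([178, 346, 0]) cube([105, 105, 1696]);
translate([2285, 346, 0]) cube([105, 105, 1696]);
translate([283, 346, 295]) cube([2002, 105, 96]);
translate([283, 346, 1409]) cube([2002, 105, 96]);
translate([474, 451, 89]) cube([67, 22, 1571]);
translate([732, 451, 89]) cube([67, 22, 1571]);
translate([990, 451, 89]) cube([67, 22, 1571]);
translate([1248, 451, 89]) cube([67, 22, 1571]);
translate([1506, 451, 89]) cube([67, 22, 1571]);
translate([1764, 451, 89]) cube([67, 22, 1571]);
translate([2022, 451, 89]) cube([67, 22, 1571]);


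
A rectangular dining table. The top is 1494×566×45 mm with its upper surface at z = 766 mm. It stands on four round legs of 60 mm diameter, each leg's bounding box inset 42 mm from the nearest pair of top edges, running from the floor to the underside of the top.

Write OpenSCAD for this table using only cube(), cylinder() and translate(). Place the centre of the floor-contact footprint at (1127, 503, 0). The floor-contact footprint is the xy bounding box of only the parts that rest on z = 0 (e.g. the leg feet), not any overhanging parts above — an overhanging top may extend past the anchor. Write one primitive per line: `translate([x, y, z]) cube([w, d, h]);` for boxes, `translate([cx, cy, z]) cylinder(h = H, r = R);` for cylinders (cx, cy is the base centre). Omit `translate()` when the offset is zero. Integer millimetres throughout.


translate([380, 220, 721]) cube([1494, 566, 45]);
translate([452, 292, 0]) cylinder(h = 721, r = 30);
translate([1802, 292, 0]) cylinder(h = 721, r = 30);
translate([452, 714, 0]) cylinder(h = 721, r = 30);
translate([1802, 714, 0]) cylinder(h = 721, r = 30);


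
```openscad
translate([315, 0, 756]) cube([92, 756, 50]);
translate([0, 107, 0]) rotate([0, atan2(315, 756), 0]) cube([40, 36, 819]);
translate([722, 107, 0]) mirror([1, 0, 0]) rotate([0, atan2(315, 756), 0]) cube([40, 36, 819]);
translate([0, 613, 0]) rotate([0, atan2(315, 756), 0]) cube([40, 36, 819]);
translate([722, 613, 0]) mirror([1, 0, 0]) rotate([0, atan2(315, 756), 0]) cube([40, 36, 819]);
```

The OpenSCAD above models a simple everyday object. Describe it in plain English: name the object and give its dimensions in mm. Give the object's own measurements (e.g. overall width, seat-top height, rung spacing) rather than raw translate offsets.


A sawhorse. A 92×756×50 mm beam (x, y, z) sits on two A-frame leg pairs. Each pair is two raked legs of 40×36 mm section (36 mm along y) splaying symmetrically in x. Each leg rises 756 mm vertically over 315 mm of horizontal reach and is 819 mm long along its own axis. Every leg's outer bottom edge rests on the floor and its outer top edge meets a bottom edge of the beam — the left legs (tilting toward +x) meet the beam's −x bottom edge, the right legs (their mirror images, tilting toward −x) meet its +x bottom edge — so the leg tops tuck under the beam, the beam's underside is 756 mm above the floor, and the feet are 722 mm apart outside-to-outside with the beam centred between them. The two leg pairs are set in 107 mm from either end of the beam.


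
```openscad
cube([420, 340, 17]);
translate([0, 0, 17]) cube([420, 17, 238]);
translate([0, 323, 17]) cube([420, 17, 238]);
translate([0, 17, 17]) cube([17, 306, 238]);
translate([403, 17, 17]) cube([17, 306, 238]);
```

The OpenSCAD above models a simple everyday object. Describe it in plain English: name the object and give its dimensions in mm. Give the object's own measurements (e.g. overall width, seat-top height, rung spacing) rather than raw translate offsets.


An open-topped rectangular box: outside dimensions 420×340×255 mm, with a uniform wall and base thickness of 17 mm. The base is a full 420×340 slab on the floor; four walls sit on top of the base. The front and back walls (the −y and +y sides) span the full width; the two side walls fit between them.


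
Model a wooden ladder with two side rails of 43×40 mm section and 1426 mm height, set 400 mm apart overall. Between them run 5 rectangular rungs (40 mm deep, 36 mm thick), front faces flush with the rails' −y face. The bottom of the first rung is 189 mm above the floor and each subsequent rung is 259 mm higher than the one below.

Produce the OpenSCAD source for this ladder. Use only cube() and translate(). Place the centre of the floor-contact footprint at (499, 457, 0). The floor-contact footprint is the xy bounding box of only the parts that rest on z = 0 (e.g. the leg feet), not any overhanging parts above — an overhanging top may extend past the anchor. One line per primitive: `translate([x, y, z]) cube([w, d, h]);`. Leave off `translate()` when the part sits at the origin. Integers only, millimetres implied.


translate([299, 437, 0]) cube([43, 40, 1426]);
translate([656, 437, 0]) cube([43, 40, 1426]);
translate([342, 437, 189]) cube([314, 40, 36]);
translate([342, 437, 448]) cube([314, 40, 36]);
translate([342, 437, 707]) cube([314, 40, 36]);
translate([342, 437, 966]) cube([314, 40, 36]);
translate([342, 437, 1225]) cube([314, 40, 36]);


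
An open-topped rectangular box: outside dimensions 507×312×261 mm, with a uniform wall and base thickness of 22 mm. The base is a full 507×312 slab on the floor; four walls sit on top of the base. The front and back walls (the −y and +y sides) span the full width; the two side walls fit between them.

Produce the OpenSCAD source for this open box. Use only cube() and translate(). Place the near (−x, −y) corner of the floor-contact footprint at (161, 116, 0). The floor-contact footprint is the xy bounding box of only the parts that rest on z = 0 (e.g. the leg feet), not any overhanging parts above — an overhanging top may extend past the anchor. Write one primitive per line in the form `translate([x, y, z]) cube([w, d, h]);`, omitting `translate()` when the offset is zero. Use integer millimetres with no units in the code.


translate([161, 116, 0]) cube([507, 312, 22]);
translate([161, 116, 22]) cube([507, 22, 239]);
translate([161, 406, 22]) cube([507, 22, 239]);
translate([161, 138, 22]) cube([22, 268, 239]);
translate([646, 138, 22]) cube([22, 268, 239]);


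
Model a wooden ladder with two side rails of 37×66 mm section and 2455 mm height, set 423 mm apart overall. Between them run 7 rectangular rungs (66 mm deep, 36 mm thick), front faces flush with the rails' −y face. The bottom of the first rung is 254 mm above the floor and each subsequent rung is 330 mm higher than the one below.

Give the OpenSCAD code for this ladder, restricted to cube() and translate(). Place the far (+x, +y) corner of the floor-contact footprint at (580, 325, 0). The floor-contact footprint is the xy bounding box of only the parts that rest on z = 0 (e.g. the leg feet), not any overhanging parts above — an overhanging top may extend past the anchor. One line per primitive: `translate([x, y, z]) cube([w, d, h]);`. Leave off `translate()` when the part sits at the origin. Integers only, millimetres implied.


translate([157, 259, 0]) cube([37, 66, 2455]);
translate([543, 259, 0]) cube([37, 66, 2455]);
translate([194, 259, 254]) cube([349, 66, 36]);
translate([194, 259, 584]) cube([349, 66, 36]);
translate([194, 259, 914]) cube([349, 66, 36]);
translate([194, 259, 1244]) cube([349, 66, 36]);
translate([194, 259, 1574]) cube([349, 66, 36]);
translate([194, 259, 1904]) cube([349, 66, 36]);
translate([194, 259, 2234]) cube([349, 66, 36]);


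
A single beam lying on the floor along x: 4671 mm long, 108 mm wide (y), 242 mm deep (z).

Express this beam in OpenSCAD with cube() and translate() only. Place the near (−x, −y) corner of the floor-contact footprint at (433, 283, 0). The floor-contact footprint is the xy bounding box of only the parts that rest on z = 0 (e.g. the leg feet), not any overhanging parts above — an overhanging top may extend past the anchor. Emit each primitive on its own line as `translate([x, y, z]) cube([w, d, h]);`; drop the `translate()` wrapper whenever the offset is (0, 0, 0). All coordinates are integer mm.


translate([433, 283, 0]) cube([4671, 108, 242]);


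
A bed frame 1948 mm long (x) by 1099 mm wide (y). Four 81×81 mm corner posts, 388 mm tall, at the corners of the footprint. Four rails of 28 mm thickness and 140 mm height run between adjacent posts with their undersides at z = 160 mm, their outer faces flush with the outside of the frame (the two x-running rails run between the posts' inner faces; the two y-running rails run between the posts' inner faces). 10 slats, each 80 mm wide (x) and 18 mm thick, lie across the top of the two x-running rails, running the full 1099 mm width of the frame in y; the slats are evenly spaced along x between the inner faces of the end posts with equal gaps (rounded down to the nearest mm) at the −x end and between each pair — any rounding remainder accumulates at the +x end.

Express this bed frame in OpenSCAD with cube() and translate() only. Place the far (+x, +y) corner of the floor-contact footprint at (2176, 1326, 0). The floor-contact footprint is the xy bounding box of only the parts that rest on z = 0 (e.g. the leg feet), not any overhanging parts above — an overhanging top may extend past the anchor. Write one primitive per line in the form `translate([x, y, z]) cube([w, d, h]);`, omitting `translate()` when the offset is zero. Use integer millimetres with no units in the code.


translate([228, 227, 0]) cube([81, 81, 388]);
translate([228, 1245, 0]) cube([81, 81, 388]);
translate([2095, 227, 0]) cube([81, 81, 388]);
translate([2095, 1245, 0]) cube([81, 81, 388]);
translate([309, 227, 160]) cube([1786, 28, 140]);
translate([309, 1298, 160]) cube([1786, 28, 140]);
translate([228, 308, 160]) cube([28, 937, 140]);
translate([2148, 308, 160]) cube([28, 937, 140]);
translate([398, 227, 300]) cube([80, 1099, 18]);
translate([567, 227, 300]) cube([80, 1099, 18]);
translate([736, 227, 300]) cube([80, 1099, 18]);
translate([905, 227, 300]) cube([80, 1099, 18]);
translate([1074, 227, 300]) cube([80, 1099, 18]);
translate([1243, 227, 300]) cube([80, 1099, 18]);
translate([1412, 227, 300]) cube([80, 1099, 18]);
translate([1581, 227, 300]) cube([80, 1099, 18]);
translate([1750, 227, 300]) cube([80, 1099, 18]);
translate([1919, 227, 300]) cube([80, 1099, 18]);


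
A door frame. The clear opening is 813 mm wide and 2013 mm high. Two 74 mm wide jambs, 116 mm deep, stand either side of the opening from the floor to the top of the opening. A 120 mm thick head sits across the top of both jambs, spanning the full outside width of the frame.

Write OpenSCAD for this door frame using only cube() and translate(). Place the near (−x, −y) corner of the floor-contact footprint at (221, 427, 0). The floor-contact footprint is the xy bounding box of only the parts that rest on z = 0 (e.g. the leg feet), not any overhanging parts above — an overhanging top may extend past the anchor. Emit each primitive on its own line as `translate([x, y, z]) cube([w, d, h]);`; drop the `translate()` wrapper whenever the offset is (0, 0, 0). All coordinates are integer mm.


translate([221, 427, 0]) cube([74, 116, 2013]);
translate([1108, 427, 0]) cube([74, 116, 2013]);
translate([221, 427, 2013]) cube([961, 116, 120]);


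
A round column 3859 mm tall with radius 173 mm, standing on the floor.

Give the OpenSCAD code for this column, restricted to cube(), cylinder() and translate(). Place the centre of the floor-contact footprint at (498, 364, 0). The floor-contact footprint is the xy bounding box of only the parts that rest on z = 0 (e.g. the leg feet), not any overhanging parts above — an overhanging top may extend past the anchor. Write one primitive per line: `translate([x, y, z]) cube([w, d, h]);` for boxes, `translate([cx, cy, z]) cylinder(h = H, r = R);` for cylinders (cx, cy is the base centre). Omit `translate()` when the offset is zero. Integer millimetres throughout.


translate([498, 364, 0]) cylinder(h = 3859, r = 173);


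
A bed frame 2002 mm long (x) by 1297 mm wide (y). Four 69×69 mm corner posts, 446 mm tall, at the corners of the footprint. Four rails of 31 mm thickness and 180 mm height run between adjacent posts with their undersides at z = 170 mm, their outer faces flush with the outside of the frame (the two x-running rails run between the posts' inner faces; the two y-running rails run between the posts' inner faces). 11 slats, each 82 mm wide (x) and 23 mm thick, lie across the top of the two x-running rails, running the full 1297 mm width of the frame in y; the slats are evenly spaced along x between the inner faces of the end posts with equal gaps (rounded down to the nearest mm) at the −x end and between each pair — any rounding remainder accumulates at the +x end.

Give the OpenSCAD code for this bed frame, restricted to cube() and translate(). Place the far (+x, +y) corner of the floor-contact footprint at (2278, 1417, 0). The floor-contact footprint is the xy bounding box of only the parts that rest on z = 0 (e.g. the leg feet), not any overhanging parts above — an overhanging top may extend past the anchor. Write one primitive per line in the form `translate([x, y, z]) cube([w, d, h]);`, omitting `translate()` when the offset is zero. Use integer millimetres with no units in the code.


// slat z = rail_z + rail_h = 170 + 180 = 350
// slat gap = ⌊(1864 − 11·82) / 12⌋ = 80
translate([276, 120, 0]) cube([69, 69, 446]);
translate([276, 1348, 0]) cube([69, 69, 446]);
translate([2209, 120, 0]) cube([69, 69, 446]);
translate([2209, 1348, 0]) cube([69, 69, 446]);
translate([345, 120, 170]) cube([1864, 31, 180]);
translate([345, 1386, 170]) cube([1864, 31, 180]);
translate([276, 189, 170]) cube([31, 1159, 180]);
translate([2247, 189, 170]) cube([31, 1159, 180]);
translate([425, 120, 350]) cube([82, 1297, 23]);
translate([587, 120, 350]) cube([82, 1297, 23]);
translate([749, 120, 350]) cube([82, 1297, 23]);
translate([911, 120, 350]) cube([82, 1297, 23]);
translate([1073, 120, 350]) cube([82, 1297, 23]);
translate([1235, 120, 350]) cube([82, 1297, 23]);
translate([1397, 120, 350]) cube([82, 1297, 23]);
translate([1559, 120, 350]) cube([82, 1297, 23]);
translate([1721, 120, 350]) cube([82, 1297, 23]);
translate([1883, 120, 350]) cube([82, 1297, 23]);
translate([2045, 120, 350]) cube([82, 1297, 23]);


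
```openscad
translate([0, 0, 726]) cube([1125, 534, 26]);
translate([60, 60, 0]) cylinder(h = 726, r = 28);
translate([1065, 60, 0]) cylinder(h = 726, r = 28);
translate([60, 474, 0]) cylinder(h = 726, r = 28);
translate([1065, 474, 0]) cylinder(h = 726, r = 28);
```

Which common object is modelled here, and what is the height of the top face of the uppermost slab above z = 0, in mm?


A table. The table height is 752 mm.

A 1125×534×26 slab sits at z = 726 on four Ø56 mm round legs — a table. The top surface is at 726 + 26 = 752 mm.


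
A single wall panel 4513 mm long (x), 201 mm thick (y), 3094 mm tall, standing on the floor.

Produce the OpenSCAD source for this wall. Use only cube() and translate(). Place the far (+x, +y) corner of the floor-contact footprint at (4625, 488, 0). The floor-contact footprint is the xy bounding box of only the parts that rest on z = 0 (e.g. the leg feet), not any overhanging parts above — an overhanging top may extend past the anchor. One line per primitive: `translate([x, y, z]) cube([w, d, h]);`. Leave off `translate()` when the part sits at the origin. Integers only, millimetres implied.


translate([112, 287, 0]) cube([4513, 201, 3094]);


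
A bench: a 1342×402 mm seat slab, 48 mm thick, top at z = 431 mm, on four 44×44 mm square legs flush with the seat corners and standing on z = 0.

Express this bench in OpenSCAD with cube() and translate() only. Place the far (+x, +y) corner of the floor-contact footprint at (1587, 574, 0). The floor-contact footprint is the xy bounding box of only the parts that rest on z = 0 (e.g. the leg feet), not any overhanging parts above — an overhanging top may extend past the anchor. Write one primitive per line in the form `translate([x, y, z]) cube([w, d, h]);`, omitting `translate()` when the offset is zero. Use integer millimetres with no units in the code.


// leg_h = 431 − 48 = 383
translate([245, 172, 383]) cube([1342, 402, 48]);
translate([245, 172, 0]) cube([44, 44, 383]);
translate([245, 530, 0]) cube([44, 44, 383]);
translate([1543, 172, 0]) cube([44, 44, 383]);
translate([1543, 530, 0]) cube([44, 44, 383]);


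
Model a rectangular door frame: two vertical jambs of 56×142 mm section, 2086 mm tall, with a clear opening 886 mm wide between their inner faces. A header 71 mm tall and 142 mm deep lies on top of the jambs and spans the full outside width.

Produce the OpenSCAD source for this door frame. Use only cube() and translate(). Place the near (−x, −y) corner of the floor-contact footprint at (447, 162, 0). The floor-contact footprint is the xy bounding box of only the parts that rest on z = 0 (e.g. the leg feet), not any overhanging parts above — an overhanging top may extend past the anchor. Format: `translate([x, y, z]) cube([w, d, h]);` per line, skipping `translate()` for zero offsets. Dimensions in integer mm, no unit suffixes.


translate([447, 162, 0]) cube([56, 142, 2086]);
translate([1389, 162, 0]) cube([56, 142, 2086]);
translate([447, 162, 2086]) cube([998, 142, 71]);


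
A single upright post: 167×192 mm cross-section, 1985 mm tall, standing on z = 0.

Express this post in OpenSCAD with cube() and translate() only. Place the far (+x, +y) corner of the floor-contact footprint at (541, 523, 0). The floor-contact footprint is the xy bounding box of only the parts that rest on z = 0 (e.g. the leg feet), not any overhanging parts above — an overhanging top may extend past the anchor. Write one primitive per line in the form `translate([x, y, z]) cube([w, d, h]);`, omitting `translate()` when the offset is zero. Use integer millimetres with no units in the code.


translate([374, 331, 0]) cube([167, 192, 1985]);


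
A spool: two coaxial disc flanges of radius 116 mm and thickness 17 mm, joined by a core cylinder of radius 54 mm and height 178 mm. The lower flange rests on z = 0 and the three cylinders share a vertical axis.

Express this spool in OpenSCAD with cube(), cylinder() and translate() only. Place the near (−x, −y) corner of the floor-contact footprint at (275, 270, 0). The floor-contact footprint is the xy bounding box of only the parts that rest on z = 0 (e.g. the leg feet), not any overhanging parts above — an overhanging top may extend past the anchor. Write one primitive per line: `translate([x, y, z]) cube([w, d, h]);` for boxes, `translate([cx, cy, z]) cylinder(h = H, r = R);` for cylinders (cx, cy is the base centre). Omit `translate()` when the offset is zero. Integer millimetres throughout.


translate([391, 386, 0]) cylinder(h = 17, r = 116);
translate([391, 386, 17]) cylinder(h = 178, r = 54);
translate([391, 386, 195]) cylinder(h = 17, r = 116);


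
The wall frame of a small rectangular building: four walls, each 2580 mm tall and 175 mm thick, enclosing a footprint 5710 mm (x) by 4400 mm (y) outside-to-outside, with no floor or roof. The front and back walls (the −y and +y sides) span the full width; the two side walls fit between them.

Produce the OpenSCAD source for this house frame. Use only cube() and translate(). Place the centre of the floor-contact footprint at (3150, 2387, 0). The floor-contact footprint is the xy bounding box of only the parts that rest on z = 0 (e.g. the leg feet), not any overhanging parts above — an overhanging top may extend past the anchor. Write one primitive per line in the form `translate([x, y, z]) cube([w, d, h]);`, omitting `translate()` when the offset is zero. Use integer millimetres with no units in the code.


translate([295, 187, 0]) cube([5710, 175, 2580]);
translate([295, 4412, 0]) cube([5710, 175, 2580]);
translate([295, 362, 0]) cube([175, 4050, 2580]);
translate([5830, 362, 0]) cube([175, 4050, 2580]);


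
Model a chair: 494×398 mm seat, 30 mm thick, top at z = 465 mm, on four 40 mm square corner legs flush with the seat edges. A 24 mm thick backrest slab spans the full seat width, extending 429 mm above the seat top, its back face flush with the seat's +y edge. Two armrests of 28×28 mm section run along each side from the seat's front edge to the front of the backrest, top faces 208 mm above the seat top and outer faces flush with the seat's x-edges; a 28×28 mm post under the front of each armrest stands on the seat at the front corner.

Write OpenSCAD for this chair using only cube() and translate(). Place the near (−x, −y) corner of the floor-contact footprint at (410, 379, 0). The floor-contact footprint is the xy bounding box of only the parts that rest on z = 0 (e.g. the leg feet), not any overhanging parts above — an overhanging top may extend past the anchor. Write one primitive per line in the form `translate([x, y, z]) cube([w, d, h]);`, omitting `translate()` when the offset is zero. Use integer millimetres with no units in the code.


translate([410, 379, 435]) cube([494, 398, 30]);
translate([410, 379, 0]) cube([40, 40, 435]);
translate([864, 379, 0]) cube([40, 40, 435]);
translate([410, 737, 0]) cube([40, 40, 435]);
translate([864, 737, 0]) cube([40, 40, 435]);
translate([410, 753, 465]) cube([494, 24, 429]);
translate([410, 379, 645]) cube([28, 374, 28]);
translate([876, 379, 645]) cube([28, 374, 28]);
translate([410, 379, 465]) cube([28, 28, 180]);
translate([876, 379, 465]) cube([28, 28, 180]);


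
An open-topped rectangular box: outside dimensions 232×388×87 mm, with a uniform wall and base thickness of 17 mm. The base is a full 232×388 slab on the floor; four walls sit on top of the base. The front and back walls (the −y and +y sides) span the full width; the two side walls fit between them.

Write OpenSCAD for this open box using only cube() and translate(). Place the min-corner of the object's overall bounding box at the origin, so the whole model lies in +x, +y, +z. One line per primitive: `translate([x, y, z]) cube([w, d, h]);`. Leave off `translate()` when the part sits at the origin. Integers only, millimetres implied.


cube([232, 388, 17]);
translate([0, 0, 17]) cube([232, 17, 70]);
translate([0, 371, 17]) cube([232, 17, 70]);
translate([0, 17, 17]) cube([17, 354, 70]);
translate([215, 17, 17]) cube([17, 354, 70]);


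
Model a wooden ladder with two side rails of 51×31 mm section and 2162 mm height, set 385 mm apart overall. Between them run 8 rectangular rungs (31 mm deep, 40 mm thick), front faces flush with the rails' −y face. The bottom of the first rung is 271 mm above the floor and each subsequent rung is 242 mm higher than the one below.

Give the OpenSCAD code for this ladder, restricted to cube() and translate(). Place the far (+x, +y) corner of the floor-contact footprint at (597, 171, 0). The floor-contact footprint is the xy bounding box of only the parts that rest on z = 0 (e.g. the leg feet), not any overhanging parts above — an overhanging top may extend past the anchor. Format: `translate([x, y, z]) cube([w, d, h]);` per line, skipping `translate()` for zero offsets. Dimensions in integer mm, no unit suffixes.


// rung span = 385 - 2*51 = 283
// rung[k] z = 271 + k*242
translate([212, 140, 0]) cube([51, 31, 2162]);
translate([546, 140, 0]) cube([51, 31, 2162]);
translate([263, 140, 271]) cube([283, 31, 40]);
translate([263, 140, 513]) cube([283, 31, 40]);
translate([263, 140, 755]) cube([283, 31, 40]);
translate([263, 140, 997]) cube([283, 31, 40]);
translate([263, 140, 1239]) cube([283, 31, 40]);
translate([263, 140, 1481]) cube([283, 31, 40]);
translate([263, 140, 1723]) cube([283, 31, 40]);
translate([263, 140, 1965]) cube([283, 31, 40]);


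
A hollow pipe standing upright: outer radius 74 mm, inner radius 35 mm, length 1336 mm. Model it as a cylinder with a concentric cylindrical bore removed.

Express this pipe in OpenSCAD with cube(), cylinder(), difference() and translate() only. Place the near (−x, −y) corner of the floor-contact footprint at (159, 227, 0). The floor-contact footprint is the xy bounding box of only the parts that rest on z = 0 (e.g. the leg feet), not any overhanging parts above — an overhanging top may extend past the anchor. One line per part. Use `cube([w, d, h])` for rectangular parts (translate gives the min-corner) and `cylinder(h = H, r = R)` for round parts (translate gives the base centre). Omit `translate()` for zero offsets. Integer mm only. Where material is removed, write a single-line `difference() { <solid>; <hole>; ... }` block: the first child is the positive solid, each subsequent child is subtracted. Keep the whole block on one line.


difference() { translate([233, 301, 0]) cylinder(h = 1336, r = 74); translate([233, 301, 0]) cylinder(h = 1336, r = 35); }


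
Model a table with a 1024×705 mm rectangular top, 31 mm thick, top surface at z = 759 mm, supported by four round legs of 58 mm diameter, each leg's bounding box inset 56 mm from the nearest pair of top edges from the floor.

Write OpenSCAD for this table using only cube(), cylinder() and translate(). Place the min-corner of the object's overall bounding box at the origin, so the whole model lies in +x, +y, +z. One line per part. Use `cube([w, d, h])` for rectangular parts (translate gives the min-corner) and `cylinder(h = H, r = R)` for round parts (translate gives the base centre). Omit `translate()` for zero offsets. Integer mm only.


// leg_h = 759 - 31 = 728
translate([0, 0, 728]) cube([1024, 705, 31]);
translate([85, 85, 0]) cylinder(h = 728, r = 29);
translate([939, 85, 0]) cylinder(h = 728, r = 29);
translate([85, 620, 0]) cylinder(h = 728, r = 29);
translate([939, 620, 0]) cylinder(h = 728, r = 29);


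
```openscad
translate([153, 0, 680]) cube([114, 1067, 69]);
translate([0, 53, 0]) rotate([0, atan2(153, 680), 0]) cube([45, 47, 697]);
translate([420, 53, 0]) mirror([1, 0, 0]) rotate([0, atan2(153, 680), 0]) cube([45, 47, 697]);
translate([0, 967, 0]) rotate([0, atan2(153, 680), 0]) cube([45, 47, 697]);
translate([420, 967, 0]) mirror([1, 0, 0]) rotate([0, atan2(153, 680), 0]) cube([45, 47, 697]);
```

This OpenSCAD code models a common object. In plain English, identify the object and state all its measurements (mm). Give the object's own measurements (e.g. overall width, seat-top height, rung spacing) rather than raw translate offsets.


A sawhorse. A 114×1067×69 mm beam (x, y, z) sits on two A-frame leg pairs. Each pair is two raked legs of 45×47 mm section (47 mm along y) splaying symmetrically in x. Each leg rises 680 mm vertically over 153 mm of horizontal reach and is 697 mm long along its own axis. Every leg's outer bottom edge rests on the floor and its outer top edge meets a bottom edge of the beam — the left legs (tilting toward +x) meet the beam's −x bottom edge, the right legs (their mirror images, tilting toward −x) meet its +x bottom edge — so the leg tops tuck under the beam, the beam's underside is 680 mm above the floor, and the feet are 420 mm apart outside-to-outside with the beam centred between them. The two leg pairs are set in 53 mm from either end of the beam.


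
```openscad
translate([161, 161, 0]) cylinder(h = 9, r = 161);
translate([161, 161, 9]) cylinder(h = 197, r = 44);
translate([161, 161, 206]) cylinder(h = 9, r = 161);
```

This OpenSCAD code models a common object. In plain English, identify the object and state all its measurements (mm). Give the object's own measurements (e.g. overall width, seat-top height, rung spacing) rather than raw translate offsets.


A spool: two coaxial disc flanges of radius 161 mm and thickness 9 mm, joined by a core cylinder of radius 44 mm and height 197 mm. The lower flange rests on z = 0 and the three cylinders share a vertical axis.


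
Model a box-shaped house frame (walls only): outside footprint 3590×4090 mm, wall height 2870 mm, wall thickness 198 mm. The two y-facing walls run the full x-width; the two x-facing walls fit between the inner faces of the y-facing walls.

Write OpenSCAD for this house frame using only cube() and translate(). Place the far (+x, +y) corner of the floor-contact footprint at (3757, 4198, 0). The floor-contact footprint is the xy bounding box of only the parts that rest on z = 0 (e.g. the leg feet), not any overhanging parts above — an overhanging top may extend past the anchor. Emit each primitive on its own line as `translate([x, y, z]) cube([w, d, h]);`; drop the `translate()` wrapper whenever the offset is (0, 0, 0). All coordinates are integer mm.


translate([167, 108, 0]) cube([3590, 198, 2870]);
translate([167, 4000, 0]) cube([3590, 198, 2870]);
translate([167, 306, 0]) cube([198, 3694, 2870]);
translate([3559, 306, 0]) cube([198, 3694, 2870]);


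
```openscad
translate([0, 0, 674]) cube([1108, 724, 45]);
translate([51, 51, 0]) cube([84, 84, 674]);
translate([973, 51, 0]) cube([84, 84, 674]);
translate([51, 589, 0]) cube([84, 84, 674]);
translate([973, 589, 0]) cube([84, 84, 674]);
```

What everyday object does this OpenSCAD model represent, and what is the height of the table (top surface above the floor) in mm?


A table. The table height is 719 mm.

A 1108×724×45 slab sits at z = 674 on four 84 mm square posts — a table. The top surface is at 674 + 45 = 719 mm.
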